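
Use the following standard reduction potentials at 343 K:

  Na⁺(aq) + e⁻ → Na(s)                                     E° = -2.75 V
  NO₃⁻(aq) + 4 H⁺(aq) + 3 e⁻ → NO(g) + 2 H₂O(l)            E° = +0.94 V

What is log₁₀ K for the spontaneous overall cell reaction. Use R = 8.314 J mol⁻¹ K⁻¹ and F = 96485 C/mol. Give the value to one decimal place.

Cathode: NO₃⁻/NO; anode: Na⁺/Na. E°cell = (+0.94) − (-2.75) = +3.69 V, with n = 3.
ΔG° = −nFE° = −RT ln K, so ln K = nFE°/(RT) = (3)(96485)(+3.69) / ((8.314)(343)) = 374.544.
log₁₀ K = 374.544 / ln 10 = 162.7.

162.7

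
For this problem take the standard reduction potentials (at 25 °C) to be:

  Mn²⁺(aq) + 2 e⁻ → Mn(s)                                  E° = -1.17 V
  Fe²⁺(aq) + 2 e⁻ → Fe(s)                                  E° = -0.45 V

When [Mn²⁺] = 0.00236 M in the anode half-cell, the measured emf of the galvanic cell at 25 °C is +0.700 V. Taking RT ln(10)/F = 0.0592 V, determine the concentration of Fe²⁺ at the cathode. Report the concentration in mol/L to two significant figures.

Fe²⁺/Fe is the cathode, Mn²⁺/Mn the anode: E°cell = +0.72 V, n = 2.
Overall reaction: Fe²⁺(aq) + Mn(s) → Fe(s) + Mn²⁺(aq); Q = [Mn²⁺]^1/[Fe²⁺]^1.
From E = E° − (0.0592/n) log Q: log Q = (E° − E)·n/0.0592 = (+0.72 − (+0.700))·2/0.0592 = 0.6757.
So 1·log[Fe²⁺] = 1·log(0.00236) − log Q = -2.6271 − (0.6757) = -3.3028; [Fe²⁺] = 10^(-3.3028) ≈ 0.00050 M.

0.00050 M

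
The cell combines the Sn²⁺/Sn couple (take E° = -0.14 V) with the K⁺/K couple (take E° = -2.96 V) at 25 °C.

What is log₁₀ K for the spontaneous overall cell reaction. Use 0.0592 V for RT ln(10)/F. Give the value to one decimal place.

Cathode: Sn²⁺/Sn; anode: K⁺/K. E°cell = +2.82 V, n = 2.
log K = nE°cell / 0.0592 = (2)(+2.82) / 0.0592 = 95.3.

95.3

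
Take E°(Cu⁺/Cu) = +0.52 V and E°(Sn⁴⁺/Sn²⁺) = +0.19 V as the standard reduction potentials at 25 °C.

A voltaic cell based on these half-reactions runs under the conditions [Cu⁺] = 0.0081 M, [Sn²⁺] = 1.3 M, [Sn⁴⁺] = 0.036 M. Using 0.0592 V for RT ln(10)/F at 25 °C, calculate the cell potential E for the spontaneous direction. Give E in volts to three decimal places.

+0.252 V

Cu⁺/Cu is the cathode (higher E°), Sn⁴⁺/Sn²⁺ the anode: E°cell = +0.52 − (+0.19) = +0.33 V, n = 2.
Overall: 2 Cu⁺(aq) + Sn²⁺(aq) → 2 Cu(s) + Sn⁴⁺(aq)
Q = [Sn⁴⁺] / ([Cu⁺]^2·[Sn²⁺]); log Q = 2.625.
E = E° − (0.0592/n) log Q = +0.33 − (0.0592/2)(2.625) = +0.252 V.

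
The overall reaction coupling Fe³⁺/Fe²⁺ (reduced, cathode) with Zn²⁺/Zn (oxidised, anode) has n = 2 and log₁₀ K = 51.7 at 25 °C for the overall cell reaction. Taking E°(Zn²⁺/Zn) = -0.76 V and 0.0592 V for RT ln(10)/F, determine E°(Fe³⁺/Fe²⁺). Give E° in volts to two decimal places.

E°cell = (0.0592/n)·log K = (0.0592/2)(51.7) = +1.530 V.
Since Fe³⁺/Fe²⁺ is the cathode and Zn²⁺/Zn the anode, E°cell = E°(Fe³⁺/Fe²⁺) − E°(Zn²⁺/Zn).
So E°(Fe³⁺/Fe²⁺) = E°cell + E°(Zn²⁺/Zn) = +1.530 + (-0.76) = +0.77 V.

+0.77 V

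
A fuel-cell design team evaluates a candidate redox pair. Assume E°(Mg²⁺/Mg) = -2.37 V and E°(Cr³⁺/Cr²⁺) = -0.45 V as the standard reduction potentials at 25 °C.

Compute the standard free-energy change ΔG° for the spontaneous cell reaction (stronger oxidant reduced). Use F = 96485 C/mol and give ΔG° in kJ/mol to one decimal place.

Cr³⁺/Cr²⁺ (E° = -0.45 V) is the cathode; Mg²⁺/Mg (E° = -2.37 V) is the anode, so E°cell = +1.92 V.
Balancing electrons gives n = 2 (lcm of 1 and 2).
ΔG° = −nFE° = −(2)(96485)(+1.92) = -370,502 J = -370.5 kJ/mol.

-370.5 kJ/mol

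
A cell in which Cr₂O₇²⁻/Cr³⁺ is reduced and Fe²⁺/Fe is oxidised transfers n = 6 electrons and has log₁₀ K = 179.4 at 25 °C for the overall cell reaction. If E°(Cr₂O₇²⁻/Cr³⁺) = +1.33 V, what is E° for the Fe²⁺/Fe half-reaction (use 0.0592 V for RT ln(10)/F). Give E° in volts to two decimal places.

E°cell = (0.0592/n)·log K = (0.0592/6)(179.4) = +1.770 V.
Since Cr₂O₇²⁻/Cr³⁺ is the cathode and Fe²⁺/Fe the anode, E°cell = E°(Cr₂O₇²⁻/Cr³⁺) − E°(Fe²⁺/Fe).
So E°(Fe²⁺/Fe) = E°(Cr₂O₇²⁻/Cr³⁺) − E°cell = (+1.33) − (+1.770) = -0.44 V.

-0.44 V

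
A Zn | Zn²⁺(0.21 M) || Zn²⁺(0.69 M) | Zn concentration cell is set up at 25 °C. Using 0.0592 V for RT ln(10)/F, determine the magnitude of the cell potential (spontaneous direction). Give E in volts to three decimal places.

For a concentration cell E°cell = 0. The 0.69 M side is the cathode (reduction is favoured where [Zn²⁺] is higher).
With n = 2, E = −(0.0592/2) log([Zn²⁺]ₐₙ/[Zn²⁺]꜀ₐₜ) = −(0.0592/2) log(0.21/0.69) = −(0.0592/2)(-0.517) = +0.015 V.

+0.015 V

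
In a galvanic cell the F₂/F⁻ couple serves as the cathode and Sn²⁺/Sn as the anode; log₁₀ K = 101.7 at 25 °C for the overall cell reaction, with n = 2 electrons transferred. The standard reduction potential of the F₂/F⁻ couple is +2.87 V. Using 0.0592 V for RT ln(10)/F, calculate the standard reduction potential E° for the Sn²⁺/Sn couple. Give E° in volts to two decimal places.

E°cell = (0.0592/n)·log K = (0.0592/2)(101.7) = +3.010 V.
Since F₂/F⁻ is the cathode and Sn²⁺/Sn the anode, E°cell = E°(F₂/F⁻) − E°(Sn²⁺/Sn).
So E°(Sn²⁺/Sn) = E°(F₂/F⁻) − E°cell = (+2.87) − (+3.010) = -0.14 V.

-0.14 V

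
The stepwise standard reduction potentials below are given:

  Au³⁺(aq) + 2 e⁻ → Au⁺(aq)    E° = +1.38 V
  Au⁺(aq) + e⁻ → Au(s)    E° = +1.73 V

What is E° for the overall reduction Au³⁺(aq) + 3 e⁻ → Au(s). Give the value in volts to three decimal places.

Adding the free-energy changes (−nFE°) of the two steps gives −n₃FE°₃ = −n₁FE°₁ − n₂FE°₂.
E°₃ = (2×+1.38 + 1×+1.73) / 3 = (+4.490) / 3 = +1.497 V.

+1.497 V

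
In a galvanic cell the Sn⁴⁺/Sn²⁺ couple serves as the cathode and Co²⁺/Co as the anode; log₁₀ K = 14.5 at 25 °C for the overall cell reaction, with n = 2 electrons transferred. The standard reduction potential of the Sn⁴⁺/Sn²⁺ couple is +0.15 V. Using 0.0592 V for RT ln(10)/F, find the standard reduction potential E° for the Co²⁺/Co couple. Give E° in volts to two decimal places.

-0.28 V

E°cell = (0.0592/n)·log K = (0.0592/2)(14.5) = +0.429 V.
Since Sn⁴⁺/Sn²⁺ is the cathode and Co²⁺/Co the anode, E°cell = E°(Sn⁴⁺/Sn²⁺) − E°(Co²⁺/Co).
So E°(Co²⁺/Co) = E°(Sn⁴⁺/Sn²⁺) − E°cell = (+0.15) − (+0.429) = -0.28 V.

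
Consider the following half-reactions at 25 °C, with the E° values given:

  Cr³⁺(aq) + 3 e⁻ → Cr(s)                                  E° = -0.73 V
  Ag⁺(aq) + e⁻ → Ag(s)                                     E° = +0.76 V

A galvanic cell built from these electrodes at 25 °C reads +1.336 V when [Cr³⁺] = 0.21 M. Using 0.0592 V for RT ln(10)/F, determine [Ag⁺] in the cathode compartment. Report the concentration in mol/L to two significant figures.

0.0015 M

Ag⁺/Ag is the cathode, Cr³⁺/Cr the anode: E°cell = +1.49 V, n = 3.
Overall reaction: 3 Ag⁺(aq) + Cr(s) → 3 Ag(s) + Cr³⁺(aq); Q = [Cr³⁺]^1/[Ag⁺]^3.
From E = E° − (0.0592/n) log Q: log Q = (E° − E)·n/0.0592 = (+1.49 − (+1.336))·3/0.0592 = 7.8041.
So 3·log[Ag⁺] = 1·log(0.21) − log Q = -0.6778 − (7.8041) = -8.4819; log[Ag⁺] = -8.4819 / 3 = -2.8273; [Ag⁺] = 10^(-2.8273) ≈ 0.0015 M.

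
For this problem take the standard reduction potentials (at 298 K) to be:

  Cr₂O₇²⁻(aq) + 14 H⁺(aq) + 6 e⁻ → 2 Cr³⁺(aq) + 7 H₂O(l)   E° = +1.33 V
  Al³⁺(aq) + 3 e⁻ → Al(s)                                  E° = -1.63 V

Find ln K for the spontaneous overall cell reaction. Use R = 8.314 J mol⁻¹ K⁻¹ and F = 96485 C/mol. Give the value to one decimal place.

691.6

Cathode: Cr₂O₇²⁻/Cr³⁺; anode: Al³⁺/Al. E°cell = (+1.33) − (-1.63) = +2.96 V, with n = 6.
ΔG° = −nFE° = −RT ln K, so ln K = nFE°/(RT) = (6)(96485)(+2.96) / ((8.314)(298)) = 691.634.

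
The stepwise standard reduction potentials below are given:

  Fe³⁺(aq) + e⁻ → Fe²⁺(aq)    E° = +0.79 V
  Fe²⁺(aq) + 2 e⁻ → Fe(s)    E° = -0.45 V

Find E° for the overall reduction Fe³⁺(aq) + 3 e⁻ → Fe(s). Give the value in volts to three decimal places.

-0.037 V

Adding the free-energy changes (−nFE°) of the two steps gives −n₃FE°₃ = −n₁FE°₁ − n₂FE°₂.
E°₃ = (1×+0.79 + 2×-0.45) / 3 = (-0.110) / 3 = -0.037 V.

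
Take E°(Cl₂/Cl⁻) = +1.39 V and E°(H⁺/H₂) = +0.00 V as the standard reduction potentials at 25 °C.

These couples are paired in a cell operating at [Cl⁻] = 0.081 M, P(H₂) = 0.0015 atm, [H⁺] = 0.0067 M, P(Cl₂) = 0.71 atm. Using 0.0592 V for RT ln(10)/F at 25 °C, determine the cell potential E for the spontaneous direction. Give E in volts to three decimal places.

Cl₂/Cl⁻ is the cathode (higher E°), H⁺/H₂ the anode: E°cell = +1.39 − (+0.00) = +1.39 V, n = 2.
Overall: Cl₂(g) + H₂(g) → 2 Cl⁻(aq) + 2 H⁺(aq)
Q = [Cl⁻]^2·[H⁺]^2 / (P(Cl₂)·P(H₂)); log Q = -3.558.
E = E° − (0.0592/n) log Q = +1.39 − (0.0592/2)(-3.558) = +1.495 V.

+1.495 V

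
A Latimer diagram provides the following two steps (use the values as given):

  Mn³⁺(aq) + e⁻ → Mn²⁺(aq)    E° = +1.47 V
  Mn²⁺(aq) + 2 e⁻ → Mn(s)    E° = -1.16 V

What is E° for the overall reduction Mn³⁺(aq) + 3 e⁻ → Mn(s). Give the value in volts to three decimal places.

-0.283 V

Adding the free-energy changes (−nFE°) of the two steps gives −n₃FE°₃ = −n₁FE°₁ − n₂FE°₂.
E°₃ = (1×+1.47 + 2×-1.16) / 3 = (-0.850) / 3 = -0.283 V.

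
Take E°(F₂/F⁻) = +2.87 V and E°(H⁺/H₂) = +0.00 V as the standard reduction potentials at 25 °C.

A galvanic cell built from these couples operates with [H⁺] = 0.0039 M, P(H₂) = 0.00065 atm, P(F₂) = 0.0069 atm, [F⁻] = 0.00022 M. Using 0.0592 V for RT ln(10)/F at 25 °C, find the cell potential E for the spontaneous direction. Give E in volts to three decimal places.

F₂/F⁻ is the cathode (higher E°), H⁺/H₂ the anode: E°cell = +2.87 − (+0.00) = +2.87 V, n = 2.
Overall: F₂(g) + H₂(g) → 2 F⁻(aq) + 2 H⁺(aq)
Q = [F⁻]^2·[H⁺]^2 / (P(F₂)·P(H₂)); log Q = -6.785.
E = E° − (0.0592/n) log Q = +2.87 − (0.0592/2)(-6.785) = +3.071 V.

+3.071 V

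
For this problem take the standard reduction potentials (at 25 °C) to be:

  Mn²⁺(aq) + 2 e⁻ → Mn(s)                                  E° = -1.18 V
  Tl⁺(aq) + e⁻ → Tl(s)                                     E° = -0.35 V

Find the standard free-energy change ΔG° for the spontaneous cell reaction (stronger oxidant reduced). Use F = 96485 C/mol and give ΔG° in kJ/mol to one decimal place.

Tl⁺/Tl (E° = -0.35 V) is the cathode; Mn²⁺/Mn (E° = -1.18 V) is the anode, so E°cell = +0.83 V.
Balancing electrons gives n = 2 (lcm of 1 and 2).
ΔG° = −nFE° = −(2)(96485)(+0.83) = -160,165 J = -160.2 kJ/mol.

-160.2 kJ/mol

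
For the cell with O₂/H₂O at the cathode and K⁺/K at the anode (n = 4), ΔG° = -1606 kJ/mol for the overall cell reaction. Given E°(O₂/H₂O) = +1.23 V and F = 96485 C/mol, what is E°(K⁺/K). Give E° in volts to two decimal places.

-2.93 V

E°cell = −ΔG°/(nF) = −(-1606×10³)/((4)(96485)) = +4.161 V.
Since O₂/H₂O is the cathode and K⁺/K the anode, E°cell = E°(O₂/H₂O) − E°(K⁺/K).
So E°(K⁺/K) = E°(O₂/H₂O) − E°cell = (+1.23) − (+4.161) = -2.93 V.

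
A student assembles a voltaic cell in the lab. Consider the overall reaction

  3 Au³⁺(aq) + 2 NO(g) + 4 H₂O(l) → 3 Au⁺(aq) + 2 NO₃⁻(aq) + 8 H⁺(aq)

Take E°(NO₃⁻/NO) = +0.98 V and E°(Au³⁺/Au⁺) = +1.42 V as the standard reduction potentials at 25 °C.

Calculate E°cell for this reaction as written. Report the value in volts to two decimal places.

+0.44 V

The Au³⁺/Au⁺ couple has the higher reduction potential, so it is the cathode; NO₃⁻/NO is oxidised at the anode.
E°cell = E°(cathode) − E°(anode) = (+1.42) − (+0.98) = +0.44 V.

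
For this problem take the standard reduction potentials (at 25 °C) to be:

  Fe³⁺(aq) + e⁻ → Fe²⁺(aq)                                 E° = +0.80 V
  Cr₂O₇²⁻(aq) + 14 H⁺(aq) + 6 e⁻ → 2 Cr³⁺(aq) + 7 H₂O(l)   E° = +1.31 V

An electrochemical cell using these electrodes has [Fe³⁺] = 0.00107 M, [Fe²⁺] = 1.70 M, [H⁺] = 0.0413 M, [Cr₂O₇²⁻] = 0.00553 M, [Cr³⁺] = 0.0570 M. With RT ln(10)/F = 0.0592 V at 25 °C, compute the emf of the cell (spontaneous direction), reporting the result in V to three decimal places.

+0.511 V

Cr₂O₇²⁻/Cr³⁺ is the cathode (higher E°), Fe³⁺/Fe²⁺ the anode: E°cell = +1.31 − (+0.80) = +0.51 V, n = 6.
Overall: Cr₂O₇²⁻(aq) + 14 H⁺(aq) + 6 Fe²⁺(aq) → 2 Cr³⁺(aq) + 7 H₂O(l) + 6 Fe³⁺(aq)
Q = [Cr³⁺]^2·[Fe³⁺]^6 / ([Cr₂O₇²⁻]·[H⁺]^14·[Fe²⁺]^6); log Q = -0.061.
E = E° − (0.0592/n) log Q = +0.51 − (0.0592/6)(-0.061) = +0.511 V.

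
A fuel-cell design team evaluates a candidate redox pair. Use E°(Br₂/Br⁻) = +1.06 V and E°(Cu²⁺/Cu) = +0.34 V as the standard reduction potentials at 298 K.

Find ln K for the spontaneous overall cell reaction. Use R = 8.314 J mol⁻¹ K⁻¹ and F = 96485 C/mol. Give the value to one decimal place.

Cathode: Br₂/Br⁻; anode: Cu²⁺/Cu. E°cell = (+1.06) − (+0.34) = +0.72 V, with n = 2.
ΔG° = −nFE° = −RT ln K, so ln K = nFE°/(RT) = (2)(96485)(+0.72) / ((8.314)(298)) = 56.078.

56.1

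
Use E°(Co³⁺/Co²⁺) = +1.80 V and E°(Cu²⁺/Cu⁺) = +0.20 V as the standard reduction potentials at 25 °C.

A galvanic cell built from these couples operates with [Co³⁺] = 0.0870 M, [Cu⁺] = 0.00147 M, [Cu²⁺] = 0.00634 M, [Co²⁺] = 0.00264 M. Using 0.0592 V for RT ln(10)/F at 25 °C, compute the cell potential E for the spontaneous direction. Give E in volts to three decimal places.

Co³⁺/Co²⁺ is the cathode (higher E°), Cu²⁺/Cu⁺ the anode: E°cell = +1.80 − (+0.20) = +1.60 V, n = 1.
Overall: Co³⁺(aq) + Cu⁺(aq) → Co²⁺(aq) + Cu²⁺(aq)
Q = [Co²⁺]·[Cu²⁺] / ([Co³⁺]·[Cu⁺]); log Q = -0.883.
E = E° − (0.0592/n) log Q = +1.60 − (0.0592/1)(-0.883) = +1.652 V.

+1.652 V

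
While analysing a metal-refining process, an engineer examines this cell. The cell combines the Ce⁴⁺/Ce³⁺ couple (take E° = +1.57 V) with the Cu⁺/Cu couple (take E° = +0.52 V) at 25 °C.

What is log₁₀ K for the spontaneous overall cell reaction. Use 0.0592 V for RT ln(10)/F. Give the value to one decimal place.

Cathode: Ce⁴⁺/Ce³⁺; anode: Cu⁺/Cu. E°cell = +1.05 V, n = 1.
log K = nE°cell / 0.0592 = (1)(+1.05) / 0.0592 = 17.7.

17.7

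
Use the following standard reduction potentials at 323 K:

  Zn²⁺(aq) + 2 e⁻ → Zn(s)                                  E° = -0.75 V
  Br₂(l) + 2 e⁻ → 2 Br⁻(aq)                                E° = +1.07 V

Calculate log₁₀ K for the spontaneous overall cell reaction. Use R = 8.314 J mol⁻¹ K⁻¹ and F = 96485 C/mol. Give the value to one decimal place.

Cathode: Br₂/Br⁻; anode: Zn²⁺/Zn. E°cell = (+1.07) − (-0.75) = +1.82 V, with n = 2.
ΔG° = −nFE° = −RT ln K, so ln K = nFE°/(RT) = (2)(96485)(+1.82) / ((8.314)(323)) = 130.782.
log₁₀ K = 130.782 / ln 10 = 56.8.

56.8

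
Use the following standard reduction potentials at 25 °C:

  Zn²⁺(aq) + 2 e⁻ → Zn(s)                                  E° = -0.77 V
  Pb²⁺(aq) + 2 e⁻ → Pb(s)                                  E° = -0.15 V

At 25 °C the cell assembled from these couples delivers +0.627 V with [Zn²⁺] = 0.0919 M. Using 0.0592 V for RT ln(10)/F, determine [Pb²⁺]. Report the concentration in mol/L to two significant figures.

0.16 M

Pb²⁺/Pb is the cathode, Zn²⁺/Zn the anode: E°cell = +0.62 V, n = 2.
Overall reaction: Pb²⁺(aq) + Zn(s) → Pb(s) + Zn²⁺(aq); Q = [Zn²⁺]^1/[Pb²⁺]^1.
From E = E° − (0.0592/n) log Q: log Q = (E° − E)·n/0.0592 = (+0.62 − (+0.627))·2/0.0592 = -0.2365.
So 1·log[Pb²⁺] = 1·log(0.0919) − log Q = -1.0367 − (-0.2365) = -0.8002; [Pb²⁺] = 10^(-0.8002) ≈ 0.16 M.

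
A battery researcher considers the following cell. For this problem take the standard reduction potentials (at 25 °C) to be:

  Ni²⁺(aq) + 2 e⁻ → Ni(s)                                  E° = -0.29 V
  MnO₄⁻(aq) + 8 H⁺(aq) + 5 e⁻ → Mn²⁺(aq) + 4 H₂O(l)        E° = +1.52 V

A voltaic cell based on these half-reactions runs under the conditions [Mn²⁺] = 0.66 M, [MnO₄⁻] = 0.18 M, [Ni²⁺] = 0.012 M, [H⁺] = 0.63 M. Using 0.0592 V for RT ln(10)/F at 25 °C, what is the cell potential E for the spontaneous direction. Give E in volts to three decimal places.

MnO₄⁻/Mn²⁺ is the cathode (higher E°), Ni²⁺/Ni the anode: E°cell = +1.52 − (-0.29) = +1.81 V, n = 10.
Overall: 2 MnO₄⁻(aq) + 16 H⁺(aq) + 5 Ni(s) → 2 Mn²⁺(aq) + 8 H₂O(l) + 5 Ni²⁺(aq)
Q = [Mn²⁺]^2·[Ni²⁺]^5 / ([MnO₄⁻]^2·[H⁺]^16); log Q = -5.265.
E = E° − (0.0592/n) log Q = +1.81 − (0.0592/10)(-5.265) = +1.841 V.

+1.841 V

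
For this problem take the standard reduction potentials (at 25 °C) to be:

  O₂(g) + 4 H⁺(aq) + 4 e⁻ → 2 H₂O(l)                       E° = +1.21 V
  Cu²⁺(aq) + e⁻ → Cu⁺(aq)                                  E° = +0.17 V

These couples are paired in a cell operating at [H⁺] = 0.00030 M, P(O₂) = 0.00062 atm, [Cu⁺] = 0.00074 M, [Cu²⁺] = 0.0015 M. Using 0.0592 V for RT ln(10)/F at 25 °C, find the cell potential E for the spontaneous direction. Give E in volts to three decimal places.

+0.766 V

O₂/H₂O is the cathode (higher E°), Cu²⁺/Cu⁺ the anode: E°cell = +1.21 − (+0.17) = +1.04 V, n = 4.
Overall: O₂(g) + 4 H⁺(aq) + 4 Cu⁺(aq) → 2 H₂O(l) + 4 Cu²⁺(aq)
Q = [Cu²⁺]^4 / (P(O₂)·[H⁺]^4·[Cu⁺]^4); log Q = 18.527.
E = E° − (0.0592/n) log Q = +1.04 − (0.0592/4)(18.527) = +0.766 V.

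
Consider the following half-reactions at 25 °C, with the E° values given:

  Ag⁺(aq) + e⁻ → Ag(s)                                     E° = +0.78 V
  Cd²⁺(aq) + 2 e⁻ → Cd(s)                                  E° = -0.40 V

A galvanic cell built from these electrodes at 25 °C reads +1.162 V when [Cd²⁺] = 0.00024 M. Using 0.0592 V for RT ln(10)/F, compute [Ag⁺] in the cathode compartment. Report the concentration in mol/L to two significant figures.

0.0077 M

Ag⁺/Ag is the cathode, Cd²⁺/Cd the anode: E°cell = +1.18 V, n = 2.
Overall reaction: 2 Ag⁺(aq) + Cd(s) → 2 Ag(s) + Cd²⁺(aq); Q = [Cd²⁺]^1/[Ag⁺]^2.
From E = E° − (0.0592/n) log Q: log Q = (E° − E)·n/0.0592 = (+1.18 − (+1.162))·2/0.0592 = 0.6081.
So 2·log[Ag⁺] = 1·log(0.00024) − log Q = -3.6198 − (0.6081) = -4.2279; log[Ag⁺] = -4.2279 / 2 = -2.1139; [Ag⁺] = 10^(-2.1139) ≈ 0.0077 M.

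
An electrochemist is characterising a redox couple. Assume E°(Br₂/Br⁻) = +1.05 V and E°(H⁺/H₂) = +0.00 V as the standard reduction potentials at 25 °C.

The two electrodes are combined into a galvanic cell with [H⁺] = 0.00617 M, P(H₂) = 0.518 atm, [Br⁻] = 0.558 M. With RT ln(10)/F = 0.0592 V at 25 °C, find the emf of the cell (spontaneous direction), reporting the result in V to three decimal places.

Br₂/Br⁻ is the cathode (higher E°), H⁺/H₂ the anode: E°cell = +1.05 − (+0.00) = +1.05 V, n = 2.
Overall: Br₂(l) + H₂(g) → 2 Br⁻(aq) + 2 H⁺(aq)
Q = [Br⁻]^2·[H⁺]^2 / (P(H₂)); log Q = -4.640.
E = E° − (0.0592/n) log Q = +1.05 − (0.0592/2)(-4.640) = +1.187 V.

+1.187 V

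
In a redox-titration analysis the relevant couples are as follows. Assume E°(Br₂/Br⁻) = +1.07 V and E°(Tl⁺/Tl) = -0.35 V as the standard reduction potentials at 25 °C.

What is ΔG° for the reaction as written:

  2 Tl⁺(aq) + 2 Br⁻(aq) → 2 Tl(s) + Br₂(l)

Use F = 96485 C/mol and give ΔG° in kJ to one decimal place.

+274.0 kJ

As written, Tl⁺/Tl is reduced (cathode) and Br₂/Br⁻ is oxidised (anode), so E°cell = (-0.35) − (+1.07) = -1.42 V.
Balancing electrons gives n = 2.
ΔG° = −nFE° = −(2)(96485)(-1.42) = 274,017 J = +274.0 kJ.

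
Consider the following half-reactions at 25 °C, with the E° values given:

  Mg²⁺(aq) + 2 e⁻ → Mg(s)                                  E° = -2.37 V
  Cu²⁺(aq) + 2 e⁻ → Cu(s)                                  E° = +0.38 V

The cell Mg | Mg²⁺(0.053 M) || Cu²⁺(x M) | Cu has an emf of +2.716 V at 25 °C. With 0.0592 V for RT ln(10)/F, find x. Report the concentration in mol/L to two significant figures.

0.0038 M

Cu²⁺/Cu is the cathode, Mg²⁺/Mg the anode: E°cell = +2.75 V, n = 2.
Overall reaction: Cu²⁺(aq) + Mg(s) → Cu(s) + Mg²⁺(aq); Q = [Mg²⁺]^1/[Cu²⁺]^1.
From E = E° − (0.0592/n) log Q: log Q = (E° − E)·n/0.0592 = (+2.75 − (+2.716))·2/0.0592 = 1.1486.
So 1·log[Cu²⁺] = 1·log(0.053) − log Q = -1.2757 − (1.1486) = -2.4243; [Cu²⁺] = 10^(-2.4243) ≈ 0.0038 M.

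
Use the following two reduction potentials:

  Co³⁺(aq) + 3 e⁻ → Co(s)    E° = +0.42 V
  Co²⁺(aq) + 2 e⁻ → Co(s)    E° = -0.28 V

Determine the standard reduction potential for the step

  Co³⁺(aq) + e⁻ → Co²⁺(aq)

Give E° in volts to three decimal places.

+1.820 V

Sequential free energies add, so n₃E°₃ = n₁E°₁ + n₂E°₂.
With n₃ = 3, and the known step contributing 2×(-0.28) V, the unknown satisfies 1·E° = 3×(+0.42) − 2×(-0.28) = +1.820.
E° = +1.820 / 1 = +1.820 V.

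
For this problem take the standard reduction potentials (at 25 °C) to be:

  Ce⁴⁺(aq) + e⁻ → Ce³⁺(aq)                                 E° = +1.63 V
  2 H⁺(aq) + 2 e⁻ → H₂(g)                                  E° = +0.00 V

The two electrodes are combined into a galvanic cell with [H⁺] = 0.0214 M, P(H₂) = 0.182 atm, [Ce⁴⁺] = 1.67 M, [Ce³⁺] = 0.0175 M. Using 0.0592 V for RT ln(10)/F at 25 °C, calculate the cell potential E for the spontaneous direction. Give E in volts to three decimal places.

Ce⁴⁺/Ce³⁺ is the cathode (higher E°), H⁺/H₂ the anode: E°cell = +1.63 − (+0.00) = +1.63 V, n = 2.
Overall: 2 Ce⁴⁺(aq) + H₂(g) → 2 Ce³⁺(aq) + 2 H⁺(aq)
Q = [Ce³⁺]^2·[H⁺]^2 / ([Ce⁴⁺]^2·P(H₂)); log Q = -6.559.
E = E° − (0.0592/n) log Q = +1.63 − (0.0592/2)(-6.559) = +1.824 V.

+1.824 V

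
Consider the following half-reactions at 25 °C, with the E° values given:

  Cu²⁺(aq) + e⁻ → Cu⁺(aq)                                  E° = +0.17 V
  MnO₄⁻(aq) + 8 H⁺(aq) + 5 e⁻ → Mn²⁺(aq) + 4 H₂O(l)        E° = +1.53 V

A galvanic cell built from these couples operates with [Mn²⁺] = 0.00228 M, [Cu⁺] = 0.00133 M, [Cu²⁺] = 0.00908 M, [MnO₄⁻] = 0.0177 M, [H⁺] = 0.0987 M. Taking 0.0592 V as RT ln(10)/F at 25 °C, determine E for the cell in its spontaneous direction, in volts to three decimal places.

MnO₄⁻/Mn²⁺ is the cathode (higher E°), Cu²⁺/Cu⁺ the anode: E°cell = +1.53 − (+0.17) = +1.36 V, n = 5.
Overall: MnO₄⁻(aq) + 8 H⁺(aq) + 5 Cu⁺(aq) → Mn²⁺(aq) + 4 H₂O(l) + 5 Cu²⁺(aq)
Q = [Mn²⁺]·[Cu²⁺]^5 / ([MnO₄⁻]·[H⁺]^8·[Cu⁺]^5); log Q = 11.327.
E = E° − (0.0592/n) log Q = +1.36 − (0.0592/5)(11.327) = +1.226 V.

+1.226 V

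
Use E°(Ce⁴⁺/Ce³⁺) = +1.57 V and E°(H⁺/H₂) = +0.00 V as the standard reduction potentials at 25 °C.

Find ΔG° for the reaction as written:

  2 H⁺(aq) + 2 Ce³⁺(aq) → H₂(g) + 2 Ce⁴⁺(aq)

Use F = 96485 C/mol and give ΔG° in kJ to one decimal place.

As written, H⁺/H₂ is reduced (cathode) and Ce⁴⁺/Ce³⁺ is oxidised (anode), so E°cell = (+0.00) − (+1.57) = -1.57 V.
Balancing electrons gives n = 2.
ΔG° = −nFE° = −(2)(96485)(-1.57) = 302,963 J = +303.0 kJ.

+303.0 kJ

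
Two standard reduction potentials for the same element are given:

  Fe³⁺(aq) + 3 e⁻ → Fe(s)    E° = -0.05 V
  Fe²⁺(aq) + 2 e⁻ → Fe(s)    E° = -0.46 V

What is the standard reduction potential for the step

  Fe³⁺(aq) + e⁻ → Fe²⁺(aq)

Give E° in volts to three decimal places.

Sequential free energies add, so n₃E°₃ = n₁E°₁ + n₂E°₂.
With n₃ = 3, and the known step contributing 2×(-0.46) V, the unknown satisfies 1·E° = 3×(-0.05) − 2×(-0.46) = +0.770.
E° = +0.770 / 1 = +0.770 V.

+0.770 V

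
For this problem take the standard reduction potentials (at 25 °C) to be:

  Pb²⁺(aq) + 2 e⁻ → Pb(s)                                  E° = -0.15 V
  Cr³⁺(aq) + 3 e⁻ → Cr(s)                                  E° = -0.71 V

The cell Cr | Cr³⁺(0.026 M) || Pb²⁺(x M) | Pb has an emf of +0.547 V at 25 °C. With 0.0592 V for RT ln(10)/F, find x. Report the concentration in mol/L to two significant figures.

0.032 M

Pb²⁺/Pb is the cathode, Cr³⁺/Cr the anode: E°cell = +0.56 V, n = 6.
Overall reaction: 3 Pb²⁺(aq) + 2 Cr(s) → 3 Pb(s) + 2 Cr³⁺(aq); Q = [Cr³⁺]^2/[Pb²⁺]^3.
From E = E° − (0.0592/n) log Q: log Q = (E° − E)·n/0.0592 = (+0.56 − (+0.547))·6/0.0592 = 1.3176.
So 3·log[Pb²⁺] = 2·log(0.026) − log Q = -3.1701 − (1.3176) = -4.4877; log[Pb²⁺] = -4.4877 / 3 = -1.4959; [Pb²⁺] = 10^(-1.4959) ≈ 0.032 M.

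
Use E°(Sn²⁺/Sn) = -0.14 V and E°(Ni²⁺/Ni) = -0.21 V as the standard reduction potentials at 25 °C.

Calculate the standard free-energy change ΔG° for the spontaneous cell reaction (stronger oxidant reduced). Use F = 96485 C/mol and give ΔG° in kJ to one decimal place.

Sn²⁺/Sn (E° = -0.14 V) is the cathode; Ni²⁺/Ni (E° = -0.21 V) is the anode, so E°cell = +0.07 V.
Balancing electrons gives n = 2 (lcm of 2 and 2).
ΔG° = −nFE° = −(2)(96485)(+0.07) = -13,508 J = -13.5 kJ.

-13.5 kJ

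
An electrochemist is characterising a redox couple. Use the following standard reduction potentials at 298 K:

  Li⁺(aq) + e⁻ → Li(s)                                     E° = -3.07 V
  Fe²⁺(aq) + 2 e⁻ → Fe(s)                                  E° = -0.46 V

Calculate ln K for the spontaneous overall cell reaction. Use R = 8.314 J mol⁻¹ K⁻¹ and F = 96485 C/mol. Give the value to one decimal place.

203.3

Cathode: Fe²⁺/Fe; anode: Li⁺/Li. E°cell = (-0.46) − (-3.07) = +2.61 V, with n = 2.
ΔG° = −nFE° = −RT ln K, so ln K = nFE°/(RT) = (2)(96485)(+2.61) / ((8.314)(298)) = 203.284.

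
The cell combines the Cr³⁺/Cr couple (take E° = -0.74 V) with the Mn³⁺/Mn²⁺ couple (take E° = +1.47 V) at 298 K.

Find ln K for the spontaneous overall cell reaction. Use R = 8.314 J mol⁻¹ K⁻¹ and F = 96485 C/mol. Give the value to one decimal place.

258.2

Cathode: Mn³⁺/Mn²⁺; anode: Cr³⁺/Cr. E°cell = (+1.47) − (-0.74) = +2.21 V, with n = 3.
ΔG° = −nFE° = −RT ln K, so ln K = nFE°/(RT) = (3)(96485)(+2.21) / ((8.314)(298)) = 258.195.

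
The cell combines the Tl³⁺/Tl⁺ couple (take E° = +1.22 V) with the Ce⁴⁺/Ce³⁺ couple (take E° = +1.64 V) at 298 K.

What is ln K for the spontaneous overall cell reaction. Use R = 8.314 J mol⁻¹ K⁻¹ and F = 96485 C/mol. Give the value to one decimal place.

32.7

Cathode: Ce⁴⁺/Ce³⁺; anode: Tl³⁺/Tl⁺. E°cell = (+1.64) − (+1.22) = +0.42 V, with n = 2.
ΔG° = −nFE° = −RT ln K, so ln K = nFE°/(RT) = (2)(96485)(+0.42) / ((8.314)(298)) = 32.712.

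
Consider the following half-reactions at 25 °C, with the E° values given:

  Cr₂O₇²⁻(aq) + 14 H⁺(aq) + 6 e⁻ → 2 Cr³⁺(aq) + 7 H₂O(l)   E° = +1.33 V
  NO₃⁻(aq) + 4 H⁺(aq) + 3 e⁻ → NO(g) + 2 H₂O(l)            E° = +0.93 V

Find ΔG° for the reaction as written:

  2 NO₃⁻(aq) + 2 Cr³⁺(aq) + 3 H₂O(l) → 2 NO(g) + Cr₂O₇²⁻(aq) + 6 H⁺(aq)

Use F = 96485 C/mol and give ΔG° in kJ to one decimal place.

+231.6 kJ

As written, NO₃⁻/NO is reduced (cathode) and Cr₂O₇²⁻/Cr³⁺ is oxidised (anode), so E°cell = (+0.93) − (+1.33) = -0.40 V.
Balancing electrons gives n = 6.
ΔG° = −nFE° = −(6)(96485)(-0.40) = 231,564 J = +231.6 kJ.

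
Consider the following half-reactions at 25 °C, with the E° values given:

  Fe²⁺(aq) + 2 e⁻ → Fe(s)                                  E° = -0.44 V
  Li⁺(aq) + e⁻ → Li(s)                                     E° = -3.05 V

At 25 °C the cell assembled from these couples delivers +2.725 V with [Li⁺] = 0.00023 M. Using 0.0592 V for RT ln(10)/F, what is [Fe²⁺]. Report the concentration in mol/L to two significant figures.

Fe²⁺/Fe is the cathode, Li⁺/Li the anode: E°cell = +2.61 V, n = 2.
Overall reaction: Fe²⁺(aq) + 2 Li(s) → Fe(s) + 2 Li⁺(aq); Q = [Li⁺]^2/[Fe²⁺]^1.
From E = E° − (0.0592/n) log Q: log Q = (E° − E)·n/0.0592 = (+2.61 − (+2.725))·2/0.0592 = -3.8851.
So 1·log[Fe²⁺] = 2·log(0.00023) − log Q = -7.2765 − (-3.8851) = -3.3914; [Fe²⁺] = 10^(-3.3914) ≈ 0.00041 M.

0.00041 M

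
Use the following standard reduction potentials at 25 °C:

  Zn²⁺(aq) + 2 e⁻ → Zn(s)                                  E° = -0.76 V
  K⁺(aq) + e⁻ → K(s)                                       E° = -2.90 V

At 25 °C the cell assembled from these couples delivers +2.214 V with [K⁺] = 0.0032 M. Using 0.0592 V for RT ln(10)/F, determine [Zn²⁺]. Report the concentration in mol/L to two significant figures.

Zn²⁺/Zn is the cathode, K⁺/K the anode: E°cell = +2.14 V, n = 2.
Overall reaction: Zn²⁺(aq) + 2 K(s) → Zn(s) + 2 K⁺(aq); Q = [K⁺]^2/[Zn²⁺]^1.
From E = E° − (0.0592/n) log Q: log Q = (E° − E)·n/0.0592 = (+2.14 − (+2.214))·2/0.0592 = -2.5000.
So 1·log[Zn²⁺] = 2·log(0.0032) − log Q = -4.9897 − (-2.5000) = -2.4897; [Zn²⁺] = 10^(-2.4897) ≈ 0.0032 M.

0.0032 M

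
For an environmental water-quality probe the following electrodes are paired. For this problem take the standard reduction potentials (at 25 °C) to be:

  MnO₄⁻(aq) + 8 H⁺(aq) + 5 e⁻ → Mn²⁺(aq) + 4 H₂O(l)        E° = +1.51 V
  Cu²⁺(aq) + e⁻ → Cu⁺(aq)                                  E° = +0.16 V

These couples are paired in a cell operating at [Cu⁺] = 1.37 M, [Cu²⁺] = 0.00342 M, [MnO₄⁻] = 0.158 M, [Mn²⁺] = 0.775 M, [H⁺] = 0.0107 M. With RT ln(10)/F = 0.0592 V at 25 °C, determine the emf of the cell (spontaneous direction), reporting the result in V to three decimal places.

+1.309 V

MnO₄⁻/Mn²⁺ is the cathode (higher E°), Cu²⁺/Cu⁺ the anode: E°cell = +1.51 − (+0.16) = +1.35 V, n = 5.
Overall: MnO₄⁻(aq) + 8 H⁺(aq) + 5 Cu⁺(aq) → Mn²⁺(aq) + 4 H₂O(l) + 5 Cu²⁺(aq)
Q = [Mn²⁺]·[Cu²⁺]^5 / ([MnO₄⁻]·[H⁺]^8·[Cu⁺]^5); log Q = 3.442.
E = E° − (0.0592/n) log Q = +1.35 − (0.0592/5)(3.442) = +1.309 V.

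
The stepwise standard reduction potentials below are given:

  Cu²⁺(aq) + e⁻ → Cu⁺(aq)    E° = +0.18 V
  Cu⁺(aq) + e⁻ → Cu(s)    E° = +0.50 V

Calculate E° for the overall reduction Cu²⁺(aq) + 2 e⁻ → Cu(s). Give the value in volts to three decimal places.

+0.340 V

Since ΔG° = −nFE° is additive over sequential reductions, n₃E°₃ = n₁E°₁ + n₂E°₂.
E°₃ = (1×+0.18 + 1×+0.50) / 2 = (+0.680) / 2 = +0.340 V.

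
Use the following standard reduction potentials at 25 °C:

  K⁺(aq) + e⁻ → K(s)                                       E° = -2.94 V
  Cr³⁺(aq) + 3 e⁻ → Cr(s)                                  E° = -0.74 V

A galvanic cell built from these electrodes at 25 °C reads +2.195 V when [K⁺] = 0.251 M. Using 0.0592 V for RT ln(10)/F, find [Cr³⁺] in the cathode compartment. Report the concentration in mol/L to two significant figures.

Cr³⁺/Cr is the cathode, K⁺/K the anode: E°cell = +2.20 V, n = 3.
Overall reaction: Cr³⁺(aq) + 3 K(s) → Cr(s) + 3 K⁺(aq); Q = [K⁺]^3/[Cr³⁺]^1.
From E = E° − (0.0592/n) log Q: log Q = (E° − E)·n/0.0592 = (+2.20 − (+2.195))·3/0.0592 = 0.2534.
So 1·log[Cr³⁺] = 3·log(0.251) − log Q = -1.8010 − (0.2534) = -2.0544; [Cr³⁺] = 10^(-2.0544) ≈ 0.0088 M.

0.0088 M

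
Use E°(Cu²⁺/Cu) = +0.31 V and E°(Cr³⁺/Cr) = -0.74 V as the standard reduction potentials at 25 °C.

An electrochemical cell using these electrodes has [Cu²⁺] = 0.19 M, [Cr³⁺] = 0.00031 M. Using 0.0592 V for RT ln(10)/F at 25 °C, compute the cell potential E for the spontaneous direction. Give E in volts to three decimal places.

+1.098 V

Cu²⁺/Cu is the cathode (higher E°), Cr³⁺/Cr the anode: E°cell = +0.31 − (-0.74) = +1.05 V, n = 6.
Overall: 3 Cu²⁺(aq) + 2 Cr(s) → 3 Cu(s) + 2 Cr³⁺(aq)
Q = [Cr³⁺]^2 / ([Cu²⁺]^3); log Q = -4.854.
E = E° − (0.0592/n) log Q = +1.05 − (0.0592/6)(-4.854) = +1.098 V.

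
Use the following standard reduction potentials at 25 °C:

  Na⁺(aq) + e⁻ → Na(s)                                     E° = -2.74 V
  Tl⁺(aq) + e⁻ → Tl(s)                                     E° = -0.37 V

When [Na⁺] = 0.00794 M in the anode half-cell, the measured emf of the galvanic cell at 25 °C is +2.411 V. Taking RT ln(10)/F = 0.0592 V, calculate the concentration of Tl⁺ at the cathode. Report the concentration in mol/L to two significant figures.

Tl⁺/Tl is the cathode, Na⁺/Na the anode: E°cell = +2.37 V, n = 1.
Overall reaction: Tl⁺(aq) + Na(s) → Tl(s) + Na⁺(aq); Q = [Na⁺]^1/[Tl⁺]^1.
From E = E° − (0.0592/n) log Q: log Q = (E° − E)·n/0.0592 = (+2.37 − (+2.411))·1/0.0592 = -0.6926.
So 1·log[Tl⁺] = 1·log(0.00794) − log Q = -2.1002 − (-0.6926) = -1.4076; [Tl⁺] = 10^(-1.4076) ≈ 0.039 M.

0.039 M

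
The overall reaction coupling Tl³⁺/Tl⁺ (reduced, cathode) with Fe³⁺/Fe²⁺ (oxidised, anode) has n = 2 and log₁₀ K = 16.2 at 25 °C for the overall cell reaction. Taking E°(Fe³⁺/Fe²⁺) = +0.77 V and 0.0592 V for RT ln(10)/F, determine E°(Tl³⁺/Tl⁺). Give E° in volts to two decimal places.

E°cell = (0.0592/n)·log K = (0.0592/2)(16.2) = +0.480 V.
Since Tl³⁺/Tl⁺ is the cathode and Fe³⁺/Fe²⁺ the anode, E°cell = E°(Tl³⁺/Tl⁺) − E°(Fe³⁺/Fe²⁺).
So E°(Tl³⁺/Tl⁺) = E°cell + E°(Fe³⁺/Fe²⁺) = +0.480 + (+0.77) = +1.25 V.

+1.25 V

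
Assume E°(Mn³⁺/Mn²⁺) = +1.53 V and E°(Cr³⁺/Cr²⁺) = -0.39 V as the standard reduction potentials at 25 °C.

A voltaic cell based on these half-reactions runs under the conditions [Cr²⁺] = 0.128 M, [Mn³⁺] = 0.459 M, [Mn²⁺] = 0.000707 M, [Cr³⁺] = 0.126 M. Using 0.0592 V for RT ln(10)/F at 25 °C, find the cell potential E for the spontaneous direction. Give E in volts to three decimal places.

Mn³⁺/Mn²⁺ is the cathode (higher E°), Cr³⁺/Cr²⁺ the anode: E°cell = +1.53 − (-0.39) = +1.92 V, n = 1.
Overall: Mn³⁺(aq) + Cr²⁺(aq) → Mn²⁺(aq) + Cr³⁺(aq)
Q = [Mn²⁺]·[Cr³⁺] / ([Mn³⁺]·[Cr²⁺]); log Q = -2.819.
E = E° − (0.0592/n) log Q = +1.92 − (0.0592/1)(-2.819) = +2.087 V.

+2.087 V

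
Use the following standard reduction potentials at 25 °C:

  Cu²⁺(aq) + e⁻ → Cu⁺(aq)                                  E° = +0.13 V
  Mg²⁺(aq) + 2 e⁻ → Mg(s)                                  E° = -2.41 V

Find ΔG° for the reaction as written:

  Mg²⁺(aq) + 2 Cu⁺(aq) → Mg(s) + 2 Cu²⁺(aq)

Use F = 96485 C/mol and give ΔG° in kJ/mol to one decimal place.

+490.1 kJ/mol

As written, Mg²⁺/Mg is reduced (cathode) and Cu²⁺/Cu⁺ is oxidised (anode), so E°cell = (-2.41) − (+0.13) = -2.54 V.
Balancing electrons gives n = 2.
ΔG° = −nFE° = −(2)(96485)(-2.54) = 490,144 J = +490.1 kJ/mol.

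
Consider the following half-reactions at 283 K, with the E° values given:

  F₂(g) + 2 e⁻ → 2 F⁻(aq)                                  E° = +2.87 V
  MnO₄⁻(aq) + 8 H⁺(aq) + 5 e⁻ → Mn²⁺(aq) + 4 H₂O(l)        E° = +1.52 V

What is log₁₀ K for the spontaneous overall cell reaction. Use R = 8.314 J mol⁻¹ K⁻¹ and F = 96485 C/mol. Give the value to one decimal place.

240.4

Cathode: F₂/F⁻; anode: MnO₄⁻/Mn²⁺. E°cell = (+2.87) − (+1.52) = +1.35 V, with n = 10.
ΔG° = −nFE° = −RT ln K, so ln K = nFE°/(RT) = (10)(96485)(+1.35) / ((8.314)(283)) = 553.601.
log₁₀ K = 553.601 / ln 10 = 240.4.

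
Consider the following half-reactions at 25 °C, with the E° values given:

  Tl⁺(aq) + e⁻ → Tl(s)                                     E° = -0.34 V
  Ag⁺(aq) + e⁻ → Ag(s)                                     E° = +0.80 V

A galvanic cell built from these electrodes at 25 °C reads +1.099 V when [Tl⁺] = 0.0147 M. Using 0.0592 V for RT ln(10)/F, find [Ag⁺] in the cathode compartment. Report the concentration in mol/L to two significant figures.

Ag⁺/Ag is the cathode, Tl⁺/Tl the anode: E°cell = +1.14 V, n = 1.
Overall reaction: Ag⁺(aq) + Tl(s) → Ag(s) + Tl⁺(aq); Q = [Tl⁺]^1/[Ag⁺]^1.
From E = E° − (0.0592/n) log Q: log Q = (E° − E)·n/0.0592 = (+1.14 − (+1.099))·1/0.0592 = 0.6926.
So 1·log[Ag⁺] = 1·log(0.0147) − log Q = -1.8327 − (0.6926) = -2.5253; [Ag⁺] = 10^(-2.5253) ≈ 0.0030 M.

0.0030 M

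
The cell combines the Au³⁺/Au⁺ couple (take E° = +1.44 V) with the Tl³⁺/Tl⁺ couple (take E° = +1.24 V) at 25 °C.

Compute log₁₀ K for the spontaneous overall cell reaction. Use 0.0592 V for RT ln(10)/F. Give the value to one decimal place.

6.8

Cathode: Au³⁺/Au⁺; anode: Tl³⁺/Tl⁺. E°cell = +0.20 V, n = 2.
log K = nE°cell / 0.0592 = (2)(+0.20) / 0.0592 = 6.8.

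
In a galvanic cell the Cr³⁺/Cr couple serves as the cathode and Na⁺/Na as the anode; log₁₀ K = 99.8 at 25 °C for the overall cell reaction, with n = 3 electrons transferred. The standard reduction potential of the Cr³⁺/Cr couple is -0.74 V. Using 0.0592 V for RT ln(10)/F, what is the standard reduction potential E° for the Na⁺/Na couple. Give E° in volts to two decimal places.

-2.71 V

E°cell = (0.0592/n)·log K = (0.0592/3)(99.8) = +1.969 V.
Since Cr³⁺/Cr is the cathode and Na⁺/Na the anode, E°cell = E°(Cr³⁺/Cr) − E°(Na⁺/Na).
So E°(Na⁺/Na) = E°(Cr³⁺/Cr) − E°cell = (-0.74) − (+1.969) = -2.71 V.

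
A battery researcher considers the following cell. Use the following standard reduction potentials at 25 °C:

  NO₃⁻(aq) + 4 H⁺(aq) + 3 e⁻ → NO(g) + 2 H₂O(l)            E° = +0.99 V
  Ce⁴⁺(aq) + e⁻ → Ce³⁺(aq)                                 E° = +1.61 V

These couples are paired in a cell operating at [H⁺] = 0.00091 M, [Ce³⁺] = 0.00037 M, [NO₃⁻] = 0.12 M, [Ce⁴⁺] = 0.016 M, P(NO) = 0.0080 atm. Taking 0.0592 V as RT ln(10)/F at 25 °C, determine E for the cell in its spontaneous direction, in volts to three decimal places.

+0.934 V

Ce⁴⁺/Ce³⁺ is the cathode (higher E°), NO₃⁻/NO the anode: E°cell = +1.61 − (+0.99) = +0.62 V, n = 3.
Overall: 3 Ce⁴⁺(aq) + NO(g) + 2 H₂O(l) → 3 Ce³⁺(aq) + NO₃⁻(aq) + 4 H⁺(aq)
Q = [Ce³⁺]^3·[NO₃⁻]·[H⁺]^4 / ([Ce⁴⁺]^3·P(NO)); log Q = -15.895.
E = E° − (0.0592/n) log Q = +0.62 − (0.0592/3)(-15.895) = +0.934 V.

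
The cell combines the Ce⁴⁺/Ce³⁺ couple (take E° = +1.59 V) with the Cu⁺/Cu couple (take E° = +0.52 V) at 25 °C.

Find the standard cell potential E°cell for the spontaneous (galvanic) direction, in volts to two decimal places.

The Ce⁴⁺/Ce³⁺ couple has the higher reduction potential, so it is the cathode; Cu⁺/Cu is oxidised at the anode.
E°cell = E°(cathode) − E°(anode) = (+1.59) − (+0.52) = +1.07 V.

+1.07 V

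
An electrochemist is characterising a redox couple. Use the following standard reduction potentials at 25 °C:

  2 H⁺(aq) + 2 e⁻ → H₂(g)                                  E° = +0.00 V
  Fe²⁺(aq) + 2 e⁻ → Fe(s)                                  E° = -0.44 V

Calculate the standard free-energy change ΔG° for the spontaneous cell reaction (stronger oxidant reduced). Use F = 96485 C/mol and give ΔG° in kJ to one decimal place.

-84.9 kJ

H⁺/H₂ (E° = +0.00 V) is the cathode; Fe²⁺/Fe (E° = -0.44 V) is the anode, so E°cell = +0.44 V.
Balancing electrons gives n = 2 (lcm of 2 and 2).
ΔG° = −nFE° = −(2)(96485)(+0.44) = -84,907 J = -84.9 kJ.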